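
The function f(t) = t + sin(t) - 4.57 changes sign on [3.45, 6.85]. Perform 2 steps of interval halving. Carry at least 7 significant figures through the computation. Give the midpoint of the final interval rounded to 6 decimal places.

5.575000

f(3.450000) = -1.423542, f(6.850000) = 2.816948 (opposite signs)
step 1: m = 5.150000, f(m) = -0.325767 < 0 → root in [5.150000, 6.850000]
step 2: m = 6.000000, f(m) = 1.150585 > 0 → root in [5.150000, 6.000000]
Midpoint of [5.150000, 6.000000] = 5.575000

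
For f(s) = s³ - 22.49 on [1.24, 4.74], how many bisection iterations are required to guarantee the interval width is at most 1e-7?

Initial width b − a = 4.74 − 1.24 = 3.500000.
After n steps the width is (b−a)/2^n; need (b−a)/2^n ≤ 1e-7.
So n ≥ log₂(3.500000/1e-7) = log₂(35000000.0000) ≈ 25.0609.
Hence n = 26.

26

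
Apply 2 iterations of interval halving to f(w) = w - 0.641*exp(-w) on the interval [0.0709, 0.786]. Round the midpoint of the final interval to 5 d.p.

0.33906

f(0.070900) = -0.526227, f(0.786000) = 0.493919 (opposite signs)
step 1: m = 0.428450, f(m) = 0.010827 > 0 → root in [0.070900, 0.428450]
step 2: m = 0.249675, f(m) = -0.249699 < 0 → root in [0.249675, 0.428450]
Midpoint of [0.249675, 0.428450] = 0.339062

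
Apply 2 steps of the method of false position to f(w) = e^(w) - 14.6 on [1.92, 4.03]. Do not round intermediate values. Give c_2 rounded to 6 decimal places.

False-position update: c = (a·f(b) − b·f(a))/(f(b) − f(a)); replace the endpoint whose sign matches f(c).
f(1.920000) = -7.779042, f(4.030000) = 41.660911
step 1: c = 2.251994, f(c) = -5.093325 < 0 → new bracket [2.251994, 4.030000]
step 2: c = 2.445687, f(c) = -3.061526 < 0 → new bracket [2.445687, 4.030000]

2.445687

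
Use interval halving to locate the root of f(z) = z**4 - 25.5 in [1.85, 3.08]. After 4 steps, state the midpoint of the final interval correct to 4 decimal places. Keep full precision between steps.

2.2728

f(1.850000) = -13.786494, f(3.080000) = 64.491785 (opposite signs)
step 1: m = 2.465000, f(m) = 11.420510 > 0 → root in [1.850000, 2.465000]
step 2: m = 2.157500, f(m) = -3.832779 < 0 → root in [2.157500, 2.465000]
step 3: m = 2.311250, f(m) = 3.035645 > 0 → root in [2.157500, 2.311250]
step 4: m = 2.234375, f(m) = -0.575626 < 0 → root in [2.234375, 2.311250]
Midpoint of [2.234375, 2.311250] = 2.272812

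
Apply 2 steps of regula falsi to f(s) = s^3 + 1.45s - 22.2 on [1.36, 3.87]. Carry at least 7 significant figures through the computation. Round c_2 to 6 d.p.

2.446545

False-position update: c = (a·f(b) − b·f(a))/(f(b) − f(a)); replace the endpoint whose sign matches f(c).
f(1.360000) = -17.712544, f(3.870000) = 41.372103
step 1: c = 2.112454, f(c) = -9.710195 < 0 → new bracket [2.112454, 3.870000]
step 2: c = 2.446545, f(c) = -4.008520 < 0 → new bracket [2.446545, 3.870000]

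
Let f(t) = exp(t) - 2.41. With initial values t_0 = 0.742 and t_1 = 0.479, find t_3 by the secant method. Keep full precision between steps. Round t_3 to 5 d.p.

f(t_0) = -0.309868, f(t_1) = -0.795541
t_2 = 0.479000 - (-0.795541)·(0.479000 - 0.742000)/(-0.795541 - (-0.309868)) = 0.909799; f(t_2) = 0.073823
t_3 = 0.909799 - (0.073823)·(0.909799 - 0.479000)/(0.073823 - (-0.795541)) = 0.873217; f(t_3) = -0.015398

0.87322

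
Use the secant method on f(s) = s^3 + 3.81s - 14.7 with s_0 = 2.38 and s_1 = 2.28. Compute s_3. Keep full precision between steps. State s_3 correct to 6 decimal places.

1.946381

f(s_0) = 7.849072, f(s_1) = 5.839152
s_2 = 2.280000 - (5.839152)·(2.280000 - 2.380000)/(5.839152 - (7.849072)) = 1.989483; f(s_2) = 0.754394
s_3 = 1.989483 - (0.754394)·(1.989483 - 2.280000)/(0.754394 - (5.839152)) = 1.946381; f(s_3) = 0.089382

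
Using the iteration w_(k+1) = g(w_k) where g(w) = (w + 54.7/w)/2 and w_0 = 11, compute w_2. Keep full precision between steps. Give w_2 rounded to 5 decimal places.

7.41777

w_1 = g(11.000000) = 7.986364
w_2 = g(7.986364) = 7.417769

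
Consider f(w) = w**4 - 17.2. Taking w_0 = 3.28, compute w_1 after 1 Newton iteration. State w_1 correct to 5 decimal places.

f'(w) = 4w**3
w_0 = 3.280000: f = 98.543171, f' = 141.150208 → w_1 = 3.280000 - (98.543171)/(141.150208) = 2.581856

2.58186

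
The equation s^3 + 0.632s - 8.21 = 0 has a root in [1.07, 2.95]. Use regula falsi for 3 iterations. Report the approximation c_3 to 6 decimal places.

1.852321

f(1.070000) = -6.308717, f(2.950000) = 19.326775
step 1: c = 1.532655, f(c) = -3.641108 < 0 → new bracket [1.532655, 2.950000]
step 2: c = 1.757347, f(c) = -1.672195 < 0 → new bracket [1.757347, 2.950000]
step 3: c = 1.852321, f(c) = -0.683849 < 0 → new bracket [1.852321, 2.950000]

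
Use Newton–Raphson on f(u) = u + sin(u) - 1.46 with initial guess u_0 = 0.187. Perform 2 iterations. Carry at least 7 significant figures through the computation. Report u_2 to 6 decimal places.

Newton update: u ← u − f(u)/f'(u).
f'(u) = 1 + cos(u)
u_0 = 0.187000: f = -1.087088, f' = 1.982566 → u_1 = 0.187000 - (-1.087088)/(1.982566) = 0.735324
u_1 = 0.735324: f = -0.053849, f' = 1.741614 → u_2 = 0.735324 - (-0.053849)/(1.741614) = 0.766243

0.766243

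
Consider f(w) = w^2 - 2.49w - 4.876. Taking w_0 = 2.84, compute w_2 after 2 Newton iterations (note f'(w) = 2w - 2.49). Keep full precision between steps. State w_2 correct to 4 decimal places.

3.7936

Newton update: w ← w − f(w)/f'(w).
w_0 = 2.840000: f = -3.882000, f' = 3.190000 → w_1 = 2.840000 - (-3.882000)/(3.190000) = 4.056928
w_1 = 4.056928: f = 1.480914, f' = 5.623856 → w_2 = 4.056928 - (1.480914)/(5.623856) = 3.793601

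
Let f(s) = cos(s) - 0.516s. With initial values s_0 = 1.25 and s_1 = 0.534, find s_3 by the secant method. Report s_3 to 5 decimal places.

1.02126

f(s_0) = -0.329678, f(s_1) = 0.585234
s_2 = 0.534000 - (0.585234)·(0.534000 - 1.250000)/(0.585234 - (-0.329678)) = 0.991998; f(s_2) = 0.035148
s_3 = 0.991998 - (0.035148)·(0.991998 - 0.534000)/(0.035148 - (0.585234)) = 1.021261; f(s_3) = -0.004680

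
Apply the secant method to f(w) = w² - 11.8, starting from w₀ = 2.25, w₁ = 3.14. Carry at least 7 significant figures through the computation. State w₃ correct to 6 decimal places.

f(w_0) = -6.737500, f(w_1) = -1.940400
w_2 = 3.140000 - (-1.940400)·(3.140000 - 2.250000)/(-1.940400 - (-6.737500)) = 3.500000; f(w_2) = 0.450000
w_3 = 3.500000 - (0.450000)·(3.500000 - 3.140000)/(0.450000 - (-1.940400)) = 3.432229; f(w_3) = -0.019805

3.432229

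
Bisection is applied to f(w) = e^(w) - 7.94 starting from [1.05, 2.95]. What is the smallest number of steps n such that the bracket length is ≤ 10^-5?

Initial width b − a = 2.95 − 1.05 = 1.900000.
After n steps the width is (b−a)/2^n; need (b−a)/2^n ≤ 10^-5.
So n ≥ log₂(1.900000/10^-5) = log₂(190000.0000) ≈ 17.5356.
Hence n = 18.

18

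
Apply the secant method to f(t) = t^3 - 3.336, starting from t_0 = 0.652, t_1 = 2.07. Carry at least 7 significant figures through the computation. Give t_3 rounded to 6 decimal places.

1.379801

Secant update: t_(k+1) = t_k − f(t_k)·(t_k − t_(k-1))/(f(t_k) − f(t_(k-1))).
f(t_0) = -3.058832, f(t_1) = 5.533743
t_2 = 2.070000 - (5.533743)·(2.070000 - 0.652000)/(5.533743 - (-3.058832)) = 1.156787; f(t_2) = -1.788037
t_3 = 1.156787 - (-1.788037)·(1.156787 - 2.070000)/(-1.788037 - (5.533743)) = 1.379801; f(t_3) = -0.709064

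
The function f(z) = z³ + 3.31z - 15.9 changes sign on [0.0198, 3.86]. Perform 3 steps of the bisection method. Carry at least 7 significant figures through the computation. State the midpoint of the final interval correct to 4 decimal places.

2.1799

f(0.019800) = -15.834454, f(3.860000) = 54.389056 (opposite signs)
step 1: m = 1.939900, f(m) = -2.178676 < 0 → root in [1.939900, 3.860000]
step 2: m = 2.899950, f(m) = 18.086573 > 0 → root in [1.939900, 2.899950]
step 3: m = 2.419925, f(m) = 6.281122 > 0 → root in [1.939900, 2.419925]
Midpoint of [1.939900, 2.419925] = 2.179912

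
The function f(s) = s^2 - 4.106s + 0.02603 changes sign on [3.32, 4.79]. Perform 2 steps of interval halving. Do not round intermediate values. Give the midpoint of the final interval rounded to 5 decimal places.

f(3.320000) = -2.583490, f(4.790000) = 3.302390 (opposite signs)
step 1: m = 4.055000, f(m) = -0.180775 < 0 → root in [4.055000, 4.790000]
step 2: m = 4.422500, f(m) = 1.425751 > 0 → root in [4.055000, 4.422500]
Midpoint of [4.055000, 4.422500] = 4.238750

4.23875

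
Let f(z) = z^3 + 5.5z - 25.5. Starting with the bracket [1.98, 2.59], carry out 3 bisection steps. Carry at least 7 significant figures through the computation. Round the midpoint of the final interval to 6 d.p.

2.323125

f(1.980000) = -6.847608, f(2.590000) = 6.118979 (opposite signs)
step 1: m = 2.285000, f(m) = -1.002001 < 0 → root in [2.285000, 2.590000]
step 2: m = 2.437500, f(m) = 2.388428 > 0 → root in [2.285000, 2.437500]
step 3: m = 2.361250, f(m) = 0.652028 > 0 → root in [2.285000, 2.361250]
Midpoint of [2.285000, 2.361250] = 2.323125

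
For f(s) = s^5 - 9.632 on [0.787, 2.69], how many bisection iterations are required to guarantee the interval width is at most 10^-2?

8

Initial width b − a = 2.69 − 0.787 = 1.903000.
After n steps the width is (b−a)/2^n; need (b−a)/2^n ≤ 10^-2.
So n ≥ log₂(1.903000/10^-2) = log₂(190.3000) ≈ 7.5721.
Hence n = 8.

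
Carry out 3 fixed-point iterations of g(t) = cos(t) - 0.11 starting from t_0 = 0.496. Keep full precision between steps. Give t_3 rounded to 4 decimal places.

t_1 = g(0.496000) = 0.769493
t_2 = g(0.769493) = 0.608263
t_3 = g(0.608263) = 0.710642

0.7106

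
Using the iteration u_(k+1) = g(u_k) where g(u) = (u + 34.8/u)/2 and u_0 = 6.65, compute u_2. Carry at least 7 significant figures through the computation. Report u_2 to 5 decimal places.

u_1 = g(6.650000) = 5.941541
u_2 = g(5.941541) = 5.899304

5.89930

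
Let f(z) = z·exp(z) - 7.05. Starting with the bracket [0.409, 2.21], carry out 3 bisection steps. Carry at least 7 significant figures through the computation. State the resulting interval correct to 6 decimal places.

f(0.409000) = -6.434328, f(2.210000) = 13.095733 (opposite signs)
step 1: m = 1.309500, f(m) = -2.199192 < 0 → root in [1.309500, 2.210000]
step 2: m = 1.759750, f(m) = 3.175880 > 0 → root in [1.309500, 1.759750]
step 3: m = 1.534625, f(m) = 0.070024 > 0 → root in [1.309500, 1.534625]

[1.309500, 1.534625]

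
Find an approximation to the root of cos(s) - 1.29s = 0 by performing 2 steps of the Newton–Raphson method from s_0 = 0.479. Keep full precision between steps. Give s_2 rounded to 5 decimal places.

f'(s) = -sin(s) - 1.29
s_0 = 0.479000: f = 0.269546, f' = -1.750892 → s_1 = 0.479000 - (0.269546)/(-1.750892) = 0.632948
s_1 = 0.632948: f = -0.010216, f' = -1.881524 → s_2 = 0.632948 - (-0.010216)/(-1.881524) = 0.627519

0.62752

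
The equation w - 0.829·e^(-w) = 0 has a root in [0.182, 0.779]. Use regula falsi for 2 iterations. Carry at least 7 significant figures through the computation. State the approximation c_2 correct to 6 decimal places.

f(0.182000) = -0.509056, f(0.779000) = 0.398601
step 1: c = 0.516825, f(c) = 0.022400 > 0 → new bracket [0.182000, 0.516825]
step 2: c = 0.502713, f(c) = 0.001261 > 0 → new bracket [0.182000, 0.502713]

0.502713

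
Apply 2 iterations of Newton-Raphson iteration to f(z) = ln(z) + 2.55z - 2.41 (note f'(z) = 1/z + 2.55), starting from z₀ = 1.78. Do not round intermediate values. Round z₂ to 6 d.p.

0.960383

z_0 = 1.780000: f = 2.705613, f' = 3.111798 → z_1 = 1.780000 - (2.705613)/(3.111798) = 0.910530
z_1 = 0.910530: f = -0.181875, f' = 3.648261 → z_2 = 0.910530 - (-0.181875)/(3.648261) = 0.960383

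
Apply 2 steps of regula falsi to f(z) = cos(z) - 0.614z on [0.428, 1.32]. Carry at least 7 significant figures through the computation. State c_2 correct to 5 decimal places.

f(0.428000) = 0.647006, f(1.320000) = -0.562305
step 1: c = 0.905238, f(c) = 0.061682 > 0 → new bracket [0.905238, 1.320000]
step 2: c = 0.946238, f(c) = 0.003749 > 0 → new bracket [0.946238, 1.320000]

0.94624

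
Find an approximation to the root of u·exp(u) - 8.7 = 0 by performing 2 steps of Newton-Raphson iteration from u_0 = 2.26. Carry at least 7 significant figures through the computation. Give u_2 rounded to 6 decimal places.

1.679786

f'(u) = (u + 1)·exp(u)
u_0 = 2.260000: f = 12.957782, f' = 31.240871 → u_1 = 2.260000 - (12.957782)/(31.240871) = 1.845230
u_1 = 1.845230: f = 2.979482, f' = 18.009037 → u_2 = 1.845230 - (2.979482)/(18.009037) = 1.679786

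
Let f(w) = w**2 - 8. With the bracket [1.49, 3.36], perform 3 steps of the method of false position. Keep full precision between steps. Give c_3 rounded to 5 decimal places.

False-position update: c = (a·f(b) − b·f(a))/(f(b) − f(a)); replace the endpoint whose sign matches f(c).
f(1.490000) = -5.779900, f(3.360000) = 3.289600
step 1: c = 2.681732, f(c) = -0.808314 < 0 → new bracket [2.681732, 3.360000]
step 2: c = 2.815520, f(c) = -0.072845 < 0 → new bracket [2.815520, 3.360000]
step 3: c = 2.827316, f(c) = -0.006283 < 0 → new bracket [2.827316, 3.360000]

2.82732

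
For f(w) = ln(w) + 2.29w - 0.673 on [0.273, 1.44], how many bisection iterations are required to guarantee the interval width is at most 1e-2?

Initial width b − a = 1.44 − 0.273 = 1.167000.
After n steps the width is (b−a)/2^n; need (b−a)/2^n ≤ 1e-2.
So n ≥ log₂(1.167000/1e-2) = log₂(116.7000) ≈ 6.8667.
Hence n = 7.

7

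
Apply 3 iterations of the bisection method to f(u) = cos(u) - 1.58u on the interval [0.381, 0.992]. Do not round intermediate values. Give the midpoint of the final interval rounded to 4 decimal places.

0.5719

f(0.381000) = 0.326313, f(0.992000) = -1.020343 (opposite signs)
step 1: m = 0.686500, f(m) = -0.311201 < 0 → root in [0.381000, 0.686500]
step 2: m = 0.533750, f(m) = 0.017580 > 0 → root in [0.533750, 0.686500]
step 3: m = 0.610125, f(m) = -0.144421 < 0 → root in [0.533750, 0.610125]
Midpoint of [0.533750, 0.610125] = 0.571937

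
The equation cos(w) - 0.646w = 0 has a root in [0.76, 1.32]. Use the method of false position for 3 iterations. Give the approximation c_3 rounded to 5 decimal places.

0.92792

f(0.760000) = 0.233876, f(1.320000) = -0.604545
step 1: c = 0.916211, f(c) = 0.016958 > 0 → new bracket [0.916211, 1.320000]
step 2: c = 0.927229, f(c) = 0.001064 > 0 → new bracket [0.927229, 1.320000]
step 3: c = 0.927918, f(c) = 0.000066 > 0 → new bracket [0.927918, 1.320000]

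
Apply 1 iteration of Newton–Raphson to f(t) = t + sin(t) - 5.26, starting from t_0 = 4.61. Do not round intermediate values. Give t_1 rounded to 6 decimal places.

6.442013

f'(t) = 1 + cos(t)
t_0 = 4.610000: f = -1.644763, f' = 0.897790 → t_1 = 4.610000 - (-1.644763)/(0.897790) = 6.442013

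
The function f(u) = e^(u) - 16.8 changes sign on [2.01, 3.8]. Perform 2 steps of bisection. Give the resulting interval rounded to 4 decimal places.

[2.4575, 2.9050]

f(2.010000) = -9.336683, f(3.800000) = 27.901184 (opposite signs)
step 1: m = 2.905000, f(m) = 1.465244 > 0 → root in [2.010000, 2.905000]
step 2: m = 2.457500, f(m) = -5.124414 < 0 → root in [2.457500, 2.905000]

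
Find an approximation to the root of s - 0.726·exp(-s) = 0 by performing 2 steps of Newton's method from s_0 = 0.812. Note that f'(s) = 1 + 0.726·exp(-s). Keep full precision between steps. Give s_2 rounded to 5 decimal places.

Newton update: s ← s − f(s)/f'(s).
s_0 = 0.812000: f = 0.489678, f' = 1.322322 → s_1 = 0.812000 - (0.489678)/(1.322322) = 0.441683
s_1 = 0.441683: f = -0.025101, f' = 1.466784 → s_2 = 0.441683 - (-0.025101)/(1.466784) = 0.458796

0.45880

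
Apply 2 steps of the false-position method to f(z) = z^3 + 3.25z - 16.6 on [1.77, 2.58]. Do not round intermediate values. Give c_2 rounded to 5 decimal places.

False-position update: c = (a·f(b) − b·f(a))/(f(b) − f(a)); replace the endpoint whose sign matches f(c).
f(1.770000) = -5.302267, f(2.580000) = 8.958512
step 1: c = 2.071164, f(c) = -0.983999 < 0 → new bracket [2.071164, 2.580000]
step 2: c = 2.121523, f(c) = -0.156370 < 0 → new bracket [2.121523, 2.580000]

2.12152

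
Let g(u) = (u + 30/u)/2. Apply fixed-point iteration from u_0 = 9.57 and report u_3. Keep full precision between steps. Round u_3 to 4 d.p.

5.4776

u_1 = g(9.570000) = 6.352398
u_2 = g(6.352398) = 5.537512
u_3 = g(5.537512) = 5.477554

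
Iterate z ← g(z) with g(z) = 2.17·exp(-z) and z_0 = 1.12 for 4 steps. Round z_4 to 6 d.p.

z_1 = g(1.120000) = 0.708027
z_2 = g(0.708027) = 1.068975
z_3 = g(1.068975) = 0.745092
z_4 = g(0.745092) = 1.030079

1.030079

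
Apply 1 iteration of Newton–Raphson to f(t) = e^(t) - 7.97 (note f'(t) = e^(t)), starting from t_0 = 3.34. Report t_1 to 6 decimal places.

t_0 = 3.340000: f = 20.249127, f' = 28.219127 → t_1 = 3.340000 - (20.249127)/(28.219127) = 2.622433

2.622433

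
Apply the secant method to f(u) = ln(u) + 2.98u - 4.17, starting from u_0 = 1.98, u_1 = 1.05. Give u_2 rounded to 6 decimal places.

1.320944

Secant update: u_(k+1) = u_k − f(u_k)·(u_k − u_(k-1))/(f(u_k) − f(u_(k-1))).
f(u_0) = 2.413497, f(u_1) = -0.992210
u_2 = 1.050000 - (-0.992210)·(1.050000 - 1.980000)/(-0.992210 - (2.413497)) = 1.320944; f(u_2) = 0.044759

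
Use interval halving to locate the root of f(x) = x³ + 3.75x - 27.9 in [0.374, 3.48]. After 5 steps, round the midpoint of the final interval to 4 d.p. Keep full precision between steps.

f(0.374000) = -26.445186, f(3.480000) = 27.294192 (opposite signs)
step 1: m = 1.927000, f(m) = -13.518165 < 0 → root in [1.927000, 3.480000]
step 2: m = 2.703500, f(m) = 1.997769 > 0 → root in [1.927000, 2.703500]
step 3: m = 2.315250, f(m) = -6.807187 < 0 → root in [2.315250, 2.703500]
step 4: m = 2.509375, f(m) = -2.688402 < 0 → root in [2.509375, 2.703500]
step 5: m = 2.606438, f(m) = -0.418983 < 0 → root in [2.606438, 2.703500]
Midpoint of [2.606438, 2.703500] = 2.654969

2.6550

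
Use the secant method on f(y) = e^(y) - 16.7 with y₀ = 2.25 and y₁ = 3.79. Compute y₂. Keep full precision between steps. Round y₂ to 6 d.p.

f(y_0) = -7.212264, f(y_1) = 27.556400
y_2 = 3.790000 - (27.556400)·(3.790000 - 2.250000)/(27.556400 - (-7.212264)) = 2.569451; f(y_2) = -3.641346

2.569451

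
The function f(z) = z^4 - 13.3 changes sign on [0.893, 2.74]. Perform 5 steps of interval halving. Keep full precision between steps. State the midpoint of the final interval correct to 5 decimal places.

f(0.893000) = -12.664075, f(2.740000) = 43.064058 (opposite signs)
step 1: m = 1.816500, f(m) = -2.412163 < 0 → root in [1.816500, 2.740000]
step 2: m = 2.278250, f(m) = 13.640492 > 0 → root in [1.816500, 2.278250]
step 3: m = 2.047375, f(m) = 4.270721 > 0 → root in [1.816500, 2.047375]
step 4: m = 1.931937, f(m) = 0.630679 > 0 → root in [1.816500, 1.931937]
step 5: m = 1.874219, f(m) = -0.960967 < 0 → root in [1.874219, 1.931937]
Midpoint of [1.874219, 1.931937] = 1.903078

1.90308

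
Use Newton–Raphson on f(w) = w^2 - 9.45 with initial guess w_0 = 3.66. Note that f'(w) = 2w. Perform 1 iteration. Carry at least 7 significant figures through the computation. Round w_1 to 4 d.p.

w_0 = 3.660000: f = 3.945600, f' = 7.320000 → w_1 = 3.660000 - (3.945600)/(7.320000) = 3.120984

3.1210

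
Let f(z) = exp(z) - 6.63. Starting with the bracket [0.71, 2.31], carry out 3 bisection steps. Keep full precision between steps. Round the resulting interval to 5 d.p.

[1.71000, 1.91000]

f(0.710000) = -4.596009, f(2.310000) = 3.444425 (opposite signs)
step 1: m = 1.510000, f(m) = -2.103269 < 0 → root in [1.510000, 2.310000]
step 2: m = 1.910000, f(m) = 0.123089 > 0 → root in [1.510000, 1.910000]
step 3: m = 1.710000, f(m) = -1.101039 < 0 → root in [1.710000, 1.910000]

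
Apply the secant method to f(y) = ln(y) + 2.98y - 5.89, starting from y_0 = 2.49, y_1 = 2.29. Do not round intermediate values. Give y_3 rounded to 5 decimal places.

Secant update: y_(k+1) = y_k − f(y_k)·(y_k − y_(k-1))/(f(y_k) − f(y_(k-1))).
f(y_0) = 2.442483, f(y_1) = 1.762752
y_2 = 2.290000 - (1.762752)·(2.290000 - 2.490000)/(1.762752 - (2.442483)) = 1.771338; f(y_2) = -0.039676
y_3 = 1.771338 - (-0.039676)·(1.771338 - 2.290000)/(-0.039676 - (1.762752)) = 1.782755; f(y_3) = 0.000772

1.78276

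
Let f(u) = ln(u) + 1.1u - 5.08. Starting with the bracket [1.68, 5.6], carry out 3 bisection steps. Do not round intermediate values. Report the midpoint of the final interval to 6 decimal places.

3.395000

f(1.680000) = -2.713206, f(5.600000) = 2.802767 (opposite signs)
step 1: m = 3.640000, f(m) = 0.215984 > 0 → root in [1.680000, 3.640000]
step 2: m = 2.660000, f(m) = -1.175674 < 0 → root in [2.660000, 3.640000]
step 3: m = 3.150000, f(m) = -0.467598 < 0 → root in [3.150000, 3.640000]
Midpoint of [3.150000, 3.640000] = 3.395000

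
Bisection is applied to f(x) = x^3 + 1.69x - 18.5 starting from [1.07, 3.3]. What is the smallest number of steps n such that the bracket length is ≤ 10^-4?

15

Initial width b − a = 3.3 − 1.07 = 2.230000.
After n steps the width is (b−a)/2^n; need (b−a)/2^n ≤ 10^-4.
So n ≥ log₂(2.230000/10^-4) = log₂(22300.0000) ≈ 14.4448.
Hence n = 15.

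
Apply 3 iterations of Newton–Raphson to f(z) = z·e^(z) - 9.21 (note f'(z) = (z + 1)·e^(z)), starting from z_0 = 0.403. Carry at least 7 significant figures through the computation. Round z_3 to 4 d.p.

2.9640

z_0 = 0.403000: f = -8.606988, f' = 2.099319 → z_1 = 0.403000 - (-8.606988)/(2.099319) = 4.502896
z_1 = 4.502896: f = 397.303463, f' = 496.791684 → z_2 = 4.502896 - (397.303463)/(496.791684) = 3.703158
z_2 = 3.703158: f = 141.046462, f' = 190.831688 → z_3 = 3.703158 - (141.046462)/(190.831688) = 2.964043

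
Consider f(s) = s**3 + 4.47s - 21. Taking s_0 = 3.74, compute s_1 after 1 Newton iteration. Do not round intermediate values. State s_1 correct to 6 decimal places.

2.705571

Newton update: s ← s − f(s)/f'(s).
f'(s) = 3s**2 + 4.47
s_0 = 3.740000: f = 48.031424, f' = 46.432800 → s_1 = 3.740000 - (48.031424)/(46.432800) = 2.705571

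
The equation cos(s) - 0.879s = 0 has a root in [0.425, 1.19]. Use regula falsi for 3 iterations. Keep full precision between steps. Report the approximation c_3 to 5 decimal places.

f(0.425000) = 0.537464, f(1.190000) = -0.674350
step 1: c = 0.764293, f(c) = 0.050059 > 0 → new bracket [0.764293, 1.190000]
step 2: c = 0.793710, f(c) = 0.003533 > 0 → new bracket [0.793710, 1.190000]
step 3: c = 0.795776, f(c) = 0.000244 > 0 → new bracket [0.795776, 1.190000]

0.79578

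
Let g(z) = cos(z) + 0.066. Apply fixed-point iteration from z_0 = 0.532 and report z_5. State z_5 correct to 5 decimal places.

0.81512

z_1 = g(0.532000) = 0.927794
z_2 = g(0.927794) = 0.665601
z_3 = g(0.665601) = 0.852546
z_4 = g(0.852546) = 0.724068
z_5 = g(0.724068) = 0.815117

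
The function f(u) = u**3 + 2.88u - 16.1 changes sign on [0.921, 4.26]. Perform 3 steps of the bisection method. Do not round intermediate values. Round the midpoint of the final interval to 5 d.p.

f(0.921000) = -12.666290, f(4.260000) = 73.477576 (opposite signs)
step 1: m = 2.590500, f(m) = 8.744683 > 0 → root in [0.921000, 2.590500]
step 2: m = 1.755750, f(m) = -5.631063 < 0 → root in [1.755750, 2.590500]
step 3: m = 2.173125, f(m) = 0.421123 > 0 → root in [1.755750, 2.173125]
Midpoint of [1.755750, 2.173125] = 1.964437

1.96444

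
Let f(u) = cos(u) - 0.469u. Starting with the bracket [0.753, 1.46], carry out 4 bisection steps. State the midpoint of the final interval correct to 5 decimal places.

f(0.753000) = 0.376484, f(1.460000) = -0.574170 (opposite signs)
step 1: m = 1.106500, f(m) = -0.071155 < 0 → root in [0.753000, 1.106500]
step 2: m = 0.929750, f(m) = 0.161982 > 0 → root in [0.929750, 1.106500]
step 3: m = 1.018125, f(m) = 0.047462 > 0 → root in [1.018125, 1.106500]
step 4: m = 1.062312, f(m) = -0.011371 < 0 → root in [1.018125, 1.062312]
Midpoint of [1.018125, 1.062312] = 1.040219

1.04022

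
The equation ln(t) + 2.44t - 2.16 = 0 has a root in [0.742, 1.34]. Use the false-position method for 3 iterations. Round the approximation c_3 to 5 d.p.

0.91961

False-position update: c = (a·f(b) − b·f(a))/(f(b) − f(a)); replace the endpoint whose sign matches f(c).
f(0.742000) = -0.647926, f(1.340000) = 1.402270
step 1: c = 0.930987, f(c) = 0.040097 > 0 → new bracket [0.742000, 0.930987]
step 2: c = 0.919973, f(c) = 0.001322 > 0 → new bracket [0.742000, 0.919973]
step 3: c = 0.919610, f(c) = 0.000044 > 0 → new bracket [0.742000, 0.919610]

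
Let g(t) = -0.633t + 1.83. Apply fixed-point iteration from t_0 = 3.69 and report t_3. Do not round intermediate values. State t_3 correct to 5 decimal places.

t_1 = g(3.690000) = -0.505770
t_2 = g(-0.505770) = 2.150152
t_3 = g(2.150152) = 0.468954

0.46895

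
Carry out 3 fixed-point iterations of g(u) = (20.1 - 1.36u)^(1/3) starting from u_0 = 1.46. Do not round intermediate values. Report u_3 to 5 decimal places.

u_1 = g(1.460000) = 2.626282
u_2 = g(2.626282) = 2.547274
u_3 = g(2.547274) = 2.552782

2.55278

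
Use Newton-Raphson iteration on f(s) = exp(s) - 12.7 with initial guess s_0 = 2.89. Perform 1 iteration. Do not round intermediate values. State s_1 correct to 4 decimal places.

f'(s) = exp(s)
s_0 = 2.890000: f = 5.293310, f' = 17.993310 → s_1 = 2.890000 - (5.293310)/(17.993310) = 2.595818

2.5958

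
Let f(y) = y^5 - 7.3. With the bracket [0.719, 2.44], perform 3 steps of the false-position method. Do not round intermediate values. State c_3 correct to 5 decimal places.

1.09432

f(0.719000) = -7.107848, f(2.440000) = 79.186661
step 1: c = 0.860754, f(c) = -6.827507 < 0 → new bracket [0.860754, 2.440000]
step 2: c = 0.986109, f(c) = -6.367551 < 0 → new bracket [0.986109, 2.440000]
step 3: c = 1.094318, f(c) = -5.730657 < 0 → new bracket [1.094318, 2.440000]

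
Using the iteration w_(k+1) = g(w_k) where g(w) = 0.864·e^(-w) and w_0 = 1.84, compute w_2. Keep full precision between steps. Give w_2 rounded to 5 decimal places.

w_1 = g(1.840000) = 0.137218
w_2 = g(0.137218) = 0.753218

0.75322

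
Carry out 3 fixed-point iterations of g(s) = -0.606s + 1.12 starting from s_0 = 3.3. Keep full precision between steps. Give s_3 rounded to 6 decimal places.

0.118186

s_1 = g(3.300000) = -0.879800
s_2 = g(-0.879800) = 1.653159
s_3 = g(1.653159) = 0.118186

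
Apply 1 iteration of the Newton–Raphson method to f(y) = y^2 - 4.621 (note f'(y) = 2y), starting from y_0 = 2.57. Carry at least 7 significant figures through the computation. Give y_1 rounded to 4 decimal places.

2.1840

y_0 = 2.570000: f = 1.983900, f' = 5.140000 → y_1 = 2.570000 - (1.983900)/(5.140000) = 2.184027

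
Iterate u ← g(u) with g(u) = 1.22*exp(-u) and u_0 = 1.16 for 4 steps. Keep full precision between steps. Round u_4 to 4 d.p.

0.7175

u_1 = g(1.160000) = 0.382453
u_2 = g(0.382453) = 0.832267
u_3 = g(0.832267) = 0.530776
u_4 = g(0.530776) = 0.717541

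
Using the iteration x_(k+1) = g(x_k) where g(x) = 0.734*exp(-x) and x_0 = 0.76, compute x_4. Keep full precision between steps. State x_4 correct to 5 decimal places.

0.47459

x_1 = g(0.760000) = 0.343267
x_2 = g(0.343267) = 0.520735
x_3 = g(0.520735) = 0.436057
x_4 = g(0.436057) = 0.474590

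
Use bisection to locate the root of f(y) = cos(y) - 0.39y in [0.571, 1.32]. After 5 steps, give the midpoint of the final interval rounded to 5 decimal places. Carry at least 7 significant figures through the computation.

f(0.571000) = 0.618671, f(1.320000) = -0.266625 (opposite signs)
step 1: m = 0.945500, f(m) = 0.216593 > 0 → root in [0.945500, 1.320000]
step 2: m = 1.132750, f(m) = -0.017601 < 0 → root in [0.945500, 1.132750]
step 3: m = 1.039125, f(m) = 0.101716 > 0 → root in [1.039125, 1.132750]
step 4: m = 1.085938, f(m) = 0.042568 > 0 → root in [1.085938, 1.132750]
step 5: m = 1.109344, f(m) = 0.012605 > 0 → root in [1.109344, 1.132750]
Midpoint of [1.109344, 1.132750] = 1.121047

1.12105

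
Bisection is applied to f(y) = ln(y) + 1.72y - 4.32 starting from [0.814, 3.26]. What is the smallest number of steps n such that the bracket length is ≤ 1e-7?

Initial width b − a = 3.26 − 0.814 = 2.446000.
After n steps the width is (b−a)/2^n; need (b−a)/2^n ≤ 1e-7.
So n ≥ log₂(2.446000/1e-7) = log₂(24460000.0000) ≈ 24.5439.
Hence n = 25.

25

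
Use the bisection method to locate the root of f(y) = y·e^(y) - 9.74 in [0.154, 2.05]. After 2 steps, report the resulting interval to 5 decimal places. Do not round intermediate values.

[1.57600, 2.05000]

f(0.154000) = -9.560360, f(2.050000) = 6.184197 (opposite signs)
step 1: m = 1.102000, f(m) = -6.422781 < 0 → root in [1.102000, 2.050000]
step 2: m = 1.576000, f(m) = -2.119134 < 0 → root in [1.576000, 2.050000]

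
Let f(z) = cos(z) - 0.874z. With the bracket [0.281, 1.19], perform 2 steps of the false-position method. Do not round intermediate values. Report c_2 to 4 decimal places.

0.7951

f(0.281000) = 0.715185, f(1.190000) = -0.668400
step 1: c = 0.750868, f(c) = 0.074838 > 0 → new bracket [0.750868, 1.190000]
step 2: c = 0.795085, f(c) = 0.005319 > 0 → new bracket [0.795085, 1.190000]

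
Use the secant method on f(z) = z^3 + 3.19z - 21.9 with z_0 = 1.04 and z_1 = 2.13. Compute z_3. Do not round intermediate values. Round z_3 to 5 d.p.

2.39941

f(z_0) = -17.457536, f(z_1) = -5.441703
z_2 = 2.130000 - (-5.441703)·(2.130000 - 1.040000)/(-5.441703 - (-17.457536)) = 2.623637; f(z_2) = 4.529125
z_3 = 2.623637 - (4.529125)·(2.623637 - 2.130000)/(4.529125 - (-5.441703)) = 2.399408; f(z_3) = -0.432108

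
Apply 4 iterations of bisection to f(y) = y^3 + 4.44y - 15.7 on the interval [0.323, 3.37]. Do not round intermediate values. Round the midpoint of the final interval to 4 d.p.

f(0.323000) = -14.232182, f(3.370000) = 37.535553 (opposite signs)
step 1: m = 1.846500, f(m) = -1.205783 < 0 → root in [1.846500, 3.370000]
step 2: m = 2.608250, f(m) = 13.624471 > 0 → root in [1.846500, 2.608250]
step 3: m = 2.227375, f(m) = 5.239996 > 0 → root in [1.846500, 2.227375]
step 4: m = 2.036938, f(m) = 1.795489 > 0 → root in [1.846500, 2.036938]
Midpoint of [1.846500, 2.036938] = 1.941719

1.9417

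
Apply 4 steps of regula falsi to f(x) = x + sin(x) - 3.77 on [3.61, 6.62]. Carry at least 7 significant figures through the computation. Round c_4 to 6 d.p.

f(3.610000) = -0.611466, f(6.620000) = 3.180482
step 1: c = 4.095374, f(c) = -0.490235 < 0 → new bracket [4.095374, 6.620000]
step 2: c = 4.432545, f(c) = -0.298553 < 0 → new bracket [4.432545, 6.620000]
step 3: c = 4.620262, f(c) = -0.145498 < 0 → new bracket [4.620262, 6.620000]
step 4: c = 4.707742, f(c) = -0.062247 < 0 → new bracket [4.707742, 6.620000]

4.707742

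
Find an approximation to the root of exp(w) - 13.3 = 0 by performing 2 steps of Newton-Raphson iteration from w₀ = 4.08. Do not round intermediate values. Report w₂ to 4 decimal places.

2.7930

Newton update: w ← w − f(w)/f'(w).
f'(w) = exp(w)
w_0 = 4.080000: f = 45.845470, f' = 59.145470 → w_1 = 4.080000 - (45.845470)/(59.145470) = 3.304869
w_1 = 3.304869: f = 13.944980, f' = 27.244980 → w_2 = 3.304869 - (13.944980)/(27.244980) = 2.793033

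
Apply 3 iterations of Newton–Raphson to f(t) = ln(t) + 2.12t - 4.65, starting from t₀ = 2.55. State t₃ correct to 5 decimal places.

1.89250

f'(t) = 1/t + 2.12
t_0 = 2.550000: f = 1.692093, f' = 2.512157 → t_1 = 2.550000 - (1.692093)/(2.512157) = 1.876438
t_1 = 1.876438: f = -0.042576, f' = 2.652925 → t_2 = 1.876438 - (-0.042576)/(2.652925) = 1.892487
t_2 = 1.892487: f = -0.000036, f' = 2.648405 → t_3 = 1.892487 - (-0.000036)/(2.648405) = 1.892500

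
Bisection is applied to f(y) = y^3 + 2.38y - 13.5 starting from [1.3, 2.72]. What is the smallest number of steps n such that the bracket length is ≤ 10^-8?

Initial width b − a = 2.72 − 1.3 = 1.420000.
After n steps the width is (b−a)/2^n; need (b−a)/2^n ≤ 10^-8.
So n ≥ log₂(1.420000/10^-8) = log₂(142000000.0000) ≈ 27.0813.
Hence n = 28.

28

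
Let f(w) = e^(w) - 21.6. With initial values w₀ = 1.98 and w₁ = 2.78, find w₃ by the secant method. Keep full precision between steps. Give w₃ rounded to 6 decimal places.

Secant update: w_(k+1) = w_k − f(w_k)·(w_k − w_(k-1))/(f(w_k) − f(w_(k-1))).
f(w_0) = -14.357257, f(w_1) = -5.480979
w_2 = 2.780000 - (-5.480979)·(2.780000 - 1.980000)/(-5.480979 - (-14.357257)) = 3.273989; f(w_2) = 4.816504
w_3 = 3.273989 - (4.816504)·(3.273989 - 2.780000)/(4.816504 - (-5.480979)) = 3.042933; f(w_3) = -0.633362

3.042933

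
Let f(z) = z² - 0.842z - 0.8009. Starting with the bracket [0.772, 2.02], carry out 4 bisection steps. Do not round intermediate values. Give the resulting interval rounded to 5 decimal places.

f(0.772000) = -0.854940, f(2.020000) = 1.578660 (opposite signs)
step 1: m = 1.396000, f(m) = -0.027516 < 0 → root in [1.396000, 2.020000]
step 2: m = 1.708000, f(m) = 0.678228 > 0 → root in [1.396000, 1.708000]
step 3: m = 1.552000, f(m) = 0.301020 > 0 → root in [1.396000, 1.552000]
step 4: m = 1.474000, f(m) = 0.130668 > 0 → root in [1.396000, 1.474000]

[1.39600, 1.47400]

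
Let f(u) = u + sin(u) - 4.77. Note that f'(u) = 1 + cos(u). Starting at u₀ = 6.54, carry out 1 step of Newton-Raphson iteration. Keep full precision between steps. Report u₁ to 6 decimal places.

Newton update: u ← u − f(u)/f'(u).
u_0 = 6.540000: f = 2.024001, f' = 1.967204 → u_1 = 6.540000 - (2.024001)/(1.967204) = 5.511128

5.511128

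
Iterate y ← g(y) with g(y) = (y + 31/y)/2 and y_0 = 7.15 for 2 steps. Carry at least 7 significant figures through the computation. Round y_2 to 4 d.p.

5.5704

y_1 = g(7.150000) = 5.742832
y_2 = g(5.742832) = 5.570433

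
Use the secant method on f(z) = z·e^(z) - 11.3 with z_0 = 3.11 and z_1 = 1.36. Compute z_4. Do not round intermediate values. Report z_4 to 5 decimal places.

f(z_0) = 58.429448, f(z_1) = -6.001177
z_2 = 1.360000 - (-6.001177)·(1.360000 - 3.110000)/(-6.001177 - (58.429448)) = 1.522998; f(z_2) = -4.315603
z_3 = 1.522998 - (-4.315603)·(1.522998 - 1.360000)/(-4.315603 - (-6.001177)) = 1.940324; f(z_3) = 2.206612
z_4 = 1.940324 - (2.206612)·(1.940324 - 1.522998)/(2.206612 - (-4.315603)) = 1.799133; f(z_4) = -0.425306

1.79913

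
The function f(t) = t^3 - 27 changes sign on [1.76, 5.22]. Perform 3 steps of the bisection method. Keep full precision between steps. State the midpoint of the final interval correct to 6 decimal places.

f(1.760000) = -21.548224, f(5.220000) = 115.236648 (opposite signs)
step 1: m = 3.490000, f(m) = 15.508549 > 0 → root in [1.760000, 3.490000]
step 2: m = 2.625000, f(m) = -8.912109 < 0 → root in [2.625000, 3.490000]
step 3: m = 3.057500, f(m) = 1.582446 > 0 → root in [2.625000, 3.057500]
Midpoint of [2.625000, 3.057500] = 2.841250

2.841250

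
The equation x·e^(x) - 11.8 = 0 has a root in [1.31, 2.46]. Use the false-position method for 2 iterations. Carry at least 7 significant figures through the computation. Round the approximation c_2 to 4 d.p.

1.7762

f(1.310000) = -6.944912, f(2.460000) = 16.993836
step 1: c = 1.643629, f(c) = -3.296015 < 0 → new bracket [1.643629, 2.460000]
step 2: c = 1.776245, f(c) = -1.306596 < 0 → new bracket [1.776245, 2.460000]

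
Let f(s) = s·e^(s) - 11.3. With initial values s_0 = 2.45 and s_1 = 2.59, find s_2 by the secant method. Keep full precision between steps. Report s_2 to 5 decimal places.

f(s_0) = 17.091449, f(s_1) = 23.224108
s_2 = 2.590000 - (23.224108)·(2.590000 - 2.450000)/(23.224108 - (17.091449)) = 2.059826; f(s_2) = 4.858525

2.05983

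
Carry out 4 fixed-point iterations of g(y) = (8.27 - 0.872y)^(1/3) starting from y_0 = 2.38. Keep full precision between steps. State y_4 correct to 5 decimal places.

y_1 = g(2.380000) = 1.836561
y_2 = g(1.836561) = 1.882246
y_3 = g(1.882246) = 1.878491
y_4 = g(1.878491) = 1.878800

1.87880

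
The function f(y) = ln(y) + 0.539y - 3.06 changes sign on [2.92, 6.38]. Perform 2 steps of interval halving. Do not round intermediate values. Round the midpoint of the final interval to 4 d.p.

3.3525

f(2.920000) = -0.414536, f(6.380000) = 2.231988 (opposite signs)
step 1: m = 4.650000, f(m) = 0.983217 > 0 → root in [2.920000, 4.650000]
step 2: m = 3.785000, f(m) = 0.311161 > 0 → root in [2.920000, 3.785000]
Midpoint of [2.920000, 3.785000] = 3.352500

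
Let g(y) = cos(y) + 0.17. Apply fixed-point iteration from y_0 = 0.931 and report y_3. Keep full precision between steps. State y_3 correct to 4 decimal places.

y_1 = g(0.931000) = 0.767032
y_2 = g(0.767032) = 0.889974
y_3 = g(0.889974) = 0.799433

0.7994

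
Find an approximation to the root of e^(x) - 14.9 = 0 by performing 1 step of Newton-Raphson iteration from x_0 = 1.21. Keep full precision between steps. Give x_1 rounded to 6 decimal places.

Newton update: x ← x − f(x)/f'(x).
f'(x) = e^(x)
x_0 = 1.210000: f = -11.546515, f' = 3.353485 → x_1 = 1.210000 - (-11.546515)/(3.353485) = 4.653139

4.653139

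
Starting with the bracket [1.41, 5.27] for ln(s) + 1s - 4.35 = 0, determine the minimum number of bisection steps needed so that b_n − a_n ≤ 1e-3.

12

Initial width b − a = 5.27 − 1.41 = 3.860000.
After n steps the width is (b−a)/2^n; need (b−a)/2^n ≤ 1e-3.
So n ≥ log₂(3.860000/1e-3) = log₂(3860.0000) ≈ 11.9144.
Hence n = 12.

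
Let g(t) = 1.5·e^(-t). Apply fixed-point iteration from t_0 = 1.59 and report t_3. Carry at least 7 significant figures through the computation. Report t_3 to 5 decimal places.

t_1 = g(1.590000) = 0.305888
t_2 = g(0.305888) = 1.104703
t_3 = g(1.104703) = 0.496964

0.49696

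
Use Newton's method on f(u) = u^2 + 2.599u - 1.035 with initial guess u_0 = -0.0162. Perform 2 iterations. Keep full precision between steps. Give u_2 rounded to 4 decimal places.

f'(u) = 2u + 2.599
u_0 = -0.016200: f = -1.076841, f' = 2.566600 → u_1 = -0.016200 - (-1.076841)/(2.566600) = 0.403359
u_1 = 0.403359: f = 0.176030, f' = 3.405719 → u_2 = 0.403359 - (0.176030)/(3.405719) = 0.351673

0.3517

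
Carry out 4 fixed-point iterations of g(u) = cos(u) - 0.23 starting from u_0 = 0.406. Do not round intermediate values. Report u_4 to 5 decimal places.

u_1 = g(0.406000) = 0.688708
u_2 = g(0.688708) = 0.542068
u_3 = g(0.542068) = 0.626644
u_4 = g(0.626644) = 0.580000

0.58000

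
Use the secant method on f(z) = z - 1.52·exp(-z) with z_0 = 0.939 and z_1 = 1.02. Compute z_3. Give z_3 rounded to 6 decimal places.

0.732141

f(z_0) = 0.344652, f(z_1) = 0.471896
z_2 = 1.020000 - (0.471896)·(1.020000 - 0.939000)/(0.471896 - (0.344652)) = 0.719604; f(z_2) = -0.020552
z_3 = 0.719604 - (-0.020552)·(0.719604 - 1.020000)/(-0.020552 - (0.471896)) = 0.732141; f(z_3) = 0.001206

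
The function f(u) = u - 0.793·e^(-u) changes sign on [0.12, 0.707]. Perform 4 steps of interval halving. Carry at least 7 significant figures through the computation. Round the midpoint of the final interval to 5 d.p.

f(0.120000) = -0.583328, f(0.707000) = 0.315955 (opposite signs)
step 1: m = 0.413500, f(m) = -0.110936 < 0 → root in [0.413500, 0.707000]
step 2: m = 0.560250, f(m) = 0.107394 > 0 → root in [0.413500, 0.560250]
step 3: m = 0.486875, f(m) = -0.000458 < 0 → root in [0.486875, 0.560250]
step 4: m = 0.523562, f(m) = 0.053784 > 0 → root in [0.486875, 0.523562]
Midpoint of [0.486875, 0.523562] = 0.505219

0.50522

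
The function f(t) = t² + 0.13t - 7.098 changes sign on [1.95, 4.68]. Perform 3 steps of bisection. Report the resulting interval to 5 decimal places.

f(1.950000) = -3.042000, f(4.680000) = 15.412800 (opposite signs)
step 1: m = 3.315000, f(m) = 4.322175 > 0 → root in [1.950000, 3.315000]
step 2: m = 2.632500, f(m) = 0.174281 > 0 → root in [1.950000, 2.632500]
step 3: m = 2.291250, f(m) = -1.550311 < 0 → root in [2.291250, 2.632500]

[2.29125, 2.63250]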